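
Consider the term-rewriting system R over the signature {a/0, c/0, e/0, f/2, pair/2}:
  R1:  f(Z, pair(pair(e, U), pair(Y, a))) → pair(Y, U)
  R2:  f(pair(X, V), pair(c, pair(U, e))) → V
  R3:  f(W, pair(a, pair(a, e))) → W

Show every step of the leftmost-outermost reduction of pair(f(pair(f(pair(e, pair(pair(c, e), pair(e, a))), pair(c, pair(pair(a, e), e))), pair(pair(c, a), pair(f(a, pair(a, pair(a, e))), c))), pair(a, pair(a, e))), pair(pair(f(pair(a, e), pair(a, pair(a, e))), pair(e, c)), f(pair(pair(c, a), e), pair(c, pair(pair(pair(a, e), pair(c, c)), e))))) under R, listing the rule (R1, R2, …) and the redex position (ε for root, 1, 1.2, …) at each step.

1. pair(f(pair(f(pair(e, pair(pair(c, e), pair(e, a))), pair(c, pair(pair(a, e), e))), pair(pair(c, a), pair(f(a, pair(a, pair(a, e))), c))), pair(a, pair(a, e))), pair(pair(f(pair(a, e), pair(a, pair(a, e))), pair(e, c)), f(pair(pair(c, a), e), pair(c, pair(pair(pair(a, e), pair(c, c)), e)))))  →  pair(pair(f(pair(e, pair(pair(c, e), pair(e, a))), pair(c, pair(pair(a, e), e))), pair(pair(c, a), pair(f(a, pair(a, pair(a, e))), c))), pair(pair(f(pair(a, e), pair(a, pair(a, e))), pair(e, c)), f(pair(pair(c, a), e), pair(c, pair(pair(pair(a, e), pair(c, c)), e)))))   [R3 at 1]
2. pair(pair(f(pair(e, pair(pair(c, e), pair(e, a))), pair(c, pair(pair(a, e), e))), pair(pair(c, a), pair(f(a, pair(a, pair(a, e))), c))), pair(pair(f(pair(a, e), pair(a, pair(a, e))), pair(e, c)), f(pair(pair(c, a), e), pair(c, pair(pair(pair(a, e), pair(c, c)), e)))))  →  pair(pair(pair(pair(c, e), pair(e, a)), pair(pair(c, a), pair(f(a, pair(a, pair(a, e))), c))), pair(pair(f(pair(a, e), pair(a, pair(a, e))), pair(e, c)), f(pair(pair(c, a), e), pair(c, pair(pair(pair(a, e), pair(c, c)), e)))))   [R2 at 1.1]
3. pair(pair(pair(pair(c, e), pair(e, a)), pair(pair(c, a), pair(f(a, pair(a, pair(a, e))), c))), pair(pair(f(pair(a, e), pair(a, pair(a, e))), pair(e, c)), f(pair(pair(c, a), e), pair(c, pair(pair(pair(a, e), pair(c, c)), e)))))  →  pair(pair(pair(pair(c, e), pair(e, a)), pair(pair(c, a), pair(a, c))), pair(pair(f(pair(a, e), pair(a, pair(a, e))), pair(e, c)), f(pair(pair(c, a), e), pair(c, pair(pair(pair(a, e), pair(c, c)), e)))))   [R3 at 1.2.2.1]
4. pair(pair(pair(pair(c, e), pair(e, a)), pair(pair(c, a), pair(a, c))), pair(pair(f(pair(a, e), pair(a, pair(a, e))), pair(e, c)), f(pair(pair(c, a), e), pair(c, pair(pair(pair(a, e), pair(c, c)), e)))))  →  pair(pair(pair(pair(c, e), pair(e, a)), pair(pair(c, a), pair(a, c))), pair(pair(pair(a, e), pair(e, c)), f(pair(pair(c, a), e), pair(c, pair(pair(pair(a, e), pair(c, c)), e)))))   [R3 at 2.1.1]
5. pair(pair(pair(pair(c, e), pair(e, a)), pair(pair(c, a), pair(a, c))), pair(pair(pair(a, e), pair(e, c)), f(pair(pair(c, a), e), pair(c, pair(pair(pair(a, e), pair(c, c)), e)))))  →  pair(pair(pair(pair(c, e), pair(e, a)), pair(pair(c, a), pair(a, c))), pair(pair(pair(a, e), pair(e, c)), e))   [R2 at 2.2]

pair(pair(pair(pair(c, e), pair(e, a)), pair(pair(c, a), pair(a, c))), pair(pair(pair(a, e), pair(e, c)), e))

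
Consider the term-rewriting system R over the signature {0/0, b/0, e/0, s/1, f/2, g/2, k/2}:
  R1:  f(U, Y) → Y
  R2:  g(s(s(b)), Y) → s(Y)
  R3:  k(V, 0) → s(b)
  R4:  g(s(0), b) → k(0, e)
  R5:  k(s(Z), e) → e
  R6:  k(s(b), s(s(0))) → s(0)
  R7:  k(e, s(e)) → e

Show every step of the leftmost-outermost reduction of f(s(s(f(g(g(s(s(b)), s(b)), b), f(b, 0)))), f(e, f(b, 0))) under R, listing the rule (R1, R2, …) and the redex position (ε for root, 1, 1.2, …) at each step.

0

1. f(s(s(f(g(g(s(s(b)), s(b)), b), f(b, 0)))), f(e, f(b, 0)))  →  f(e, f(b, 0))   [R1 at ε]
2. f(e, f(b, 0))  →  f(b, 0)   [R1 at ε]
3. f(b, 0)  →  0   [R1 at ε]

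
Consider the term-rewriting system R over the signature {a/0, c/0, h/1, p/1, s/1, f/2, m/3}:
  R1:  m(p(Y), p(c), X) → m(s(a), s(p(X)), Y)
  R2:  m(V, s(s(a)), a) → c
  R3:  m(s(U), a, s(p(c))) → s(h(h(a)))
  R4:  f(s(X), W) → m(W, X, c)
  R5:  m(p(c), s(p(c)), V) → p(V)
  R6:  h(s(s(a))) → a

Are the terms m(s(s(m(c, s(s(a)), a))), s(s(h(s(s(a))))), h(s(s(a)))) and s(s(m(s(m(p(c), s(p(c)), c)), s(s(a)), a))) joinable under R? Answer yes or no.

no — NF(t₁) = c, NF(t₂) = s(s(c))

Reduce t₁ = m(s(s(m(c, s(s(a)), a))), s(s(h(s(s(a))))), h(s(s(a)))):
1. m(s(s(m(c, s(s(a)), a))), s(s(h(s(s(a))))), h(s(s(a))))  →  m(s(s(c)), s(s(h(s(s(a))))), h(s(s(a))))   [R2 at 1.1.1]
2. m(s(s(c)), s(s(h(s(s(a))))), h(s(s(a))))  →  m(s(s(c)), s(s(a)), h(s(s(a))))   [R6 at 2.1.1]
3. m(s(s(c)), s(s(a)), h(s(s(a))))  →  m(s(s(c)), s(s(a)), a)   [R6 at 3]
4. m(s(s(c)), s(s(a)), a)  →  c   [R2 at ε]

Reduce t₂ = s(s(m(s(m(p(c), s(p(c)), c)), s(s(a)), a))):
1. s(s(m(s(m(p(c), s(p(c)), c)), s(s(a)), a)))  →  s(s(c))   [R2 at 1.1]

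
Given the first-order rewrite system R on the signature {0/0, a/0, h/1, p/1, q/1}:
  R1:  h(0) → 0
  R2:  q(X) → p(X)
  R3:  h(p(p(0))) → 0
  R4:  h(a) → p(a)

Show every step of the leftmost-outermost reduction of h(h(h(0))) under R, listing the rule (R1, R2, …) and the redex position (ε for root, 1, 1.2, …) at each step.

0

1. h(h(h(0)))  →  h(h(0))   [R1 at 1.1]
2. h(h(0))  →  h(0)   [R1 at 1]
3. h(0)  →  0   [R1 at ε]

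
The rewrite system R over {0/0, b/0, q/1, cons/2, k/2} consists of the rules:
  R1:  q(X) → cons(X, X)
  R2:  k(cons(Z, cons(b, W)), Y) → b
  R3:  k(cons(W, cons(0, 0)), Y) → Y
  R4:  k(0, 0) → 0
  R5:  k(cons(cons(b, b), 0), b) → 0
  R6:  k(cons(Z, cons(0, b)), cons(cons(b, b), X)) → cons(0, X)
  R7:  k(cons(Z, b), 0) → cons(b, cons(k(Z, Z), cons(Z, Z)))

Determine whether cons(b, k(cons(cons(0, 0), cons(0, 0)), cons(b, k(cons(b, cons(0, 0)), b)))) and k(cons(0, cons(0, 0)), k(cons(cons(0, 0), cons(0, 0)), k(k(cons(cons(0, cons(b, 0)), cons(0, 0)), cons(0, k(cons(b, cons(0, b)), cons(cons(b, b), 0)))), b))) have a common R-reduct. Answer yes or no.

Reduce t₁ = cons(b, k(cons(cons(0, 0), cons(0, 0)), cons(b, k(cons(b, cons(0, 0)), b)))):
1. cons(b, k(cons(cons(0, 0), cons(0, 0)), cons(b, k(cons(b, cons(0, 0)), b))))  →  cons(b, cons(b, k(cons(b, cons(0, 0)), b)))   [R3 at 2]
2. cons(b, cons(b, k(cons(b, cons(0, 0)), b)))  →  cons(b, cons(b, b))   [R3 at 2.2]

Reduce t₂ = k(cons(0, cons(0, 0)), k(cons(cons(0, 0), cons(0, 0)), k(k(cons(cons(0, cons(b, 0)), cons(0, 0)), cons(0, k(cons(b, cons(0, b)), cons(cons(b, b), 0)))), b))):
1. k(cons(0, cons(0, 0)), k(cons(cons(0, 0), cons(0, 0)), k(k(cons(cons(0, cons(b, 0)), cons(0, 0)), cons(0, k(cons(b, cons(0, b)), cons(cons(b, b), 0)))), b)))  →  k(cons(cons(0, 0), cons(0, 0)), k(k(cons(cons(0, cons(b, 0)), cons(0, 0)), cons(0, k(cons(b, cons(0, b)), cons(cons(b, b), 0)))), b))   [R3 at ε]
2. k(cons(cons(0, 0), cons(0, 0)), k(k(cons(cons(0, cons(b, 0)), cons(0, 0)), cons(0, k(cons(b, cons(0, b)), cons(cons(b, b), 0)))), b))  →  k(k(cons(cons(0, cons(b, 0)), cons(0, 0)), cons(0, k(cons(b, cons(0, b)), cons(cons(b, b), 0)))), b)   [R3 at ε]
3. k(k(cons(cons(0, cons(b, 0)), cons(0, 0)), cons(0, k(cons(b, cons(0, b)), cons(cons(b, b), 0)))), b)  →  k(cons(0, k(cons(b, cons(0, b)), cons(cons(b, b), 0))), b)   [R3 at 1]
4. k(cons(0, k(cons(b, cons(0, b)), cons(cons(b, b), 0))), b)  →  k(cons(0, cons(0, 0)), b)   [R6 at 1.2]
5. k(cons(0, cons(0, 0)), b)  →  b   [R3 at ε]

no — NF(t₁) = cons(b, cons(b, b)), NF(t₂) = b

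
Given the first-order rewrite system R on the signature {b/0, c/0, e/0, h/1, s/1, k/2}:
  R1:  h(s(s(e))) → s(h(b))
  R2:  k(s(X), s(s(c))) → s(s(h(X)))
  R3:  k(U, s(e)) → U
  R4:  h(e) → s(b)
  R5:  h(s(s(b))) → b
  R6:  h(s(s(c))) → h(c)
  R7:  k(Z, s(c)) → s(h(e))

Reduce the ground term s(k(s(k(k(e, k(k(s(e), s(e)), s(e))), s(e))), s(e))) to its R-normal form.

s(s(e))

1. s(k(s(k(k(e, k(k(s(e), s(e)), s(e))), s(e))), s(e)))  →  s(s(k(k(e, k(k(s(e), s(e)), s(e))), s(e))))   [R3 at 1]
2. s(s(k(k(e, k(k(s(e), s(e)), s(e))), s(e))))  →  s(s(k(e, k(k(s(e), s(e)), s(e)))))   [R3 at 1.1]
3. s(s(k(e, k(k(s(e), s(e)), s(e)))))  →  s(s(k(e, k(s(e), s(e)))))   [R3 at 1.1.2]
4. s(s(k(e, k(s(e), s(e)))))  →  s(s(k(e, s(e))))   [R3 at 1.1.2]
5. s(s(k(e, s(e))))  →  s(s(e))   [R3 at 1.1]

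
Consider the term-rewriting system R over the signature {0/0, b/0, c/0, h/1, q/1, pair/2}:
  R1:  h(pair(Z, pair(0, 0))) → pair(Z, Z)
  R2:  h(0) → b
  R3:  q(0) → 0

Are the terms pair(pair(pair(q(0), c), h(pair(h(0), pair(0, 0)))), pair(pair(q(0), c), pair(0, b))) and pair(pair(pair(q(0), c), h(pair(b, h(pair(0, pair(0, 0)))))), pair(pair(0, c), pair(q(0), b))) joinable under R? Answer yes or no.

Reduce t₁ = pair(pair(pair(q(0), c), h(pair(h(0), pair(0, 0)))), pair(pair(q(0), c), pair(0, b))):
1. pair(pair(pair(q(0), c), h(pair(h(0), pair(0, 0)))), pair(pair(q(0), c), pair(0, b)))  →  pair(pair(pair(0, c), h(pair(h(0), pair(0, 0)))), pair(pair(q(0), c), pair(0, b)))   [R3 at 1.1.1]
2. pair(pair(pair(0, c), h(pair(h(0), pair(0, 0)))), pair(pair(q(0), c), pair(0, b)))  →  pair(pair(pair(0, c), pair(h(0), h(0))), pair(pair(q(0), c), pair(0, b)))   [R1 at 1.2]
3. pair(pair(pair(0, c), pair(h(0), h(0))), pair(pair(q(0), c), pair(0, b)))  →  pair(pair(pair(0, c), pair(b, h(0))), pair(pair(q(0), c), pair(0, b)))   [R2 at 1.2.1]
4. pair(pair(pair(0, c), pair(b, h(0))), pair(pair(q(0), c), pair(0, b)))  →  pair(pair(pair(0, c), pair(b, b)), pair(pair(q(0), c), pair(0, b)))   [R2 at 1.2.2]
5. pair(pair(pair(0, c), pair(b, b)), pair(pair(q(0), c), pair(0, b)))  →  pair(pair(pair(0, c), pair(b, b)), pair(pair(0, c), pair(0, b)))   [R3 at 2.1.1]

Reduce t₂ = pair(pair(pair(q(0), c), h(pair(b, h(pair(0, pair(0, 0)))))), pair(pair(0, c), pair(q(0), b))):
1. pair(pair(pair(q(0), c), h(pair(b, h(pair(0, pair(0, 0)))))), pair(pair(0, c), pair(q(0), b)))  →  pair(pair(pair(0, c), h(pair(b, h(pair(0, pair(0, 0)))))), pair(pair(0, c), pair(q(0), b)))   [R3 at 1.1.1]
2. pair(pair(pair(0, c), h(pair(b, h(pair(0, pair(0, 0)))))), pair(pair(0, c), pair(q(0), b)))  →  pair(pair(pair(0, c), h(pair(b, pair(0, 0)))), pair(pair(0, c), pair(q(0), b)))   [R1 at 1.2.1.2]
3. pair(pair(pair(0, c), h(pair(b, pair(0, 0)))), pair(pair(0, c), pair(q(0), b)))  →  pair(pair(pair(0, c), pair(b, b)), pair(pair(0, c), pair(q(0), b)))   [R1 at 1.2]
4. pair(pair(pair(0, c), pair(b, b)), pair(pair(0, c), pair(q(0), b)))  →  pair(pair(pair(0, c), pair(b, b)), pair(pair(0, c), pair(0, b)))   [R3 at 2.2.1]

yes — NF(t₁) = pair(pair(pair(0, c), pair(b, b)), pair(pair(0, c), pair(0, b))), NF(t₂) = pair(pair(pair(0, c), pair(b, b)), pair(pair(0, c), pair(0, b)))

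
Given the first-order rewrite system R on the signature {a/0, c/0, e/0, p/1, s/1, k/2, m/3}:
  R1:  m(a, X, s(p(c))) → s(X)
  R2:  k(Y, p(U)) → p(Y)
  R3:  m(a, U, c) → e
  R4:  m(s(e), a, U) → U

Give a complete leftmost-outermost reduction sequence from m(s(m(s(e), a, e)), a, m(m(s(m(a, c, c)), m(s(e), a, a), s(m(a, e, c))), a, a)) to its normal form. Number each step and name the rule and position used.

a

1. m(s(m(s(e), a, e)), a, m(m(s(m(a, c, c)), m(s(e), a, a), s(m(a, e, c))), a, a))  →  m(s(e), a, m(m(s(m(a, c, c)), m(s(e), a, a), s(m(a, e, c))), a, a))   [R4 at 1.1]
2. m(s(e), a, m(m(s(m(a, c, c)), m(s(e), a, a), s(m(a, e, c))), a, a))  →  m(m(s(m(a, c, c)), m(s(e), a, a), s(m(a, e, c))), a, a)   [R4 at ε]
3. m(m(s(m(a, c, c)), m(s(e), a, a), s(m(a, e, c))), a, a)  →  m(m(s(e), m(s(e), a, a), s(m(a, e, c))), a, a)   [R3 at 1.1.1]
4. m(m(s(e), m(s(e), a, a), s(m(a, e, c))), a, a)  →  m(m(s(e), a, s(m(a, e, c))), a, a)   [R4 at 1.2]
5. m(m(s(e), a, s(m(a, e, c))), a, a)  →  m(s(m(a, e, c)), a, a)   [R4 at 1]
6. m(s(m(a, e, c)), a, a)  →  m(s(e), a, a)   [R3 at 1.1]
7. m(s(e), a, a)  →  a   [R4 at ε]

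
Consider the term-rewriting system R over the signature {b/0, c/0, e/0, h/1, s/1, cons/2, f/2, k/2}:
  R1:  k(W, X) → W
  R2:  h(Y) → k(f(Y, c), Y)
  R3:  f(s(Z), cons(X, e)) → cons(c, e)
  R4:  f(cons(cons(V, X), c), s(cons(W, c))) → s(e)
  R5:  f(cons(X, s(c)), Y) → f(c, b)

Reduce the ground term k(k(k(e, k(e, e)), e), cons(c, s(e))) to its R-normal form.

e

1. k(k(k(e, k(e, e)), e), cons(c, s(e)))  →  k(k(e, k(e, e)), e)   [R1 at ε]
2. k(k(e, k(e, e)), e)  →  k(e, k(e, e))   [R1 at ε]
3. k(e, k(e, e))  →  e   [R1 at ε]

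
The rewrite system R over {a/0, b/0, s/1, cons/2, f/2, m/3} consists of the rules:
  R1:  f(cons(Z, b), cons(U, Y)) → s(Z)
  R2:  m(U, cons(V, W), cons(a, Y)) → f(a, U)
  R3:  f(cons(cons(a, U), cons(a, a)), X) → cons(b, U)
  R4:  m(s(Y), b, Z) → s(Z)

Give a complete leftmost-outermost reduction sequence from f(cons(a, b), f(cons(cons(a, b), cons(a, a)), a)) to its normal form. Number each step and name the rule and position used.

s(a)

1. f(cons(a, b), f(cons(cons(a, b), cons(a, a)), a))  →  f(cons(a, b), cons(b, b))   [R3 at 2]
2. f(cons(a, b), cons(b, b))  →  s(a)   [R1 at ε]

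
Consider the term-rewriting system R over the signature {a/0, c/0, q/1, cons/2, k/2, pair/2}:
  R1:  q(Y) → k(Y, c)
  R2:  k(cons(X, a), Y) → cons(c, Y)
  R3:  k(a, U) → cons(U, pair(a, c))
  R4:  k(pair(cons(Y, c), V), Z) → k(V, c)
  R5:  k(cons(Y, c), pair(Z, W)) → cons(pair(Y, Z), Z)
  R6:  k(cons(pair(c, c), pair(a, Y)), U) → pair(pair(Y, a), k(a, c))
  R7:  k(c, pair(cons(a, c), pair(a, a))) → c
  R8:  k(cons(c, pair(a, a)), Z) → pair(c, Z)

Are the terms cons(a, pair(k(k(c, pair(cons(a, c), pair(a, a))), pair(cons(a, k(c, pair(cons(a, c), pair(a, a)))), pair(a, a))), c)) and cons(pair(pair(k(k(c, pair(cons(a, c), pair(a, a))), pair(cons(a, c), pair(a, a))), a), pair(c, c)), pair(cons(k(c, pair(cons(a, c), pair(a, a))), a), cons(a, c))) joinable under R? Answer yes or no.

no — NF(t₁) = cons(a, pair(c, c)), NF(t₂) = cons(pair(pair(c, a), pair(c, c)), pair(cons(c, a), cons(a, c)))

Reduce t₁ = cons(a, pair(k(k(c, pair(cons(a, c), pair(a, a))), pair(cons(a, k(c, pair(cons(a, c), pair(a, a)))), pair(a, a))), c)):
1. cons(a, pair(k(k(c, pair(cons(a, c), pair(a, a))), pair(cons(a, k(c, pair(cons(a, c), pair(a, a)))), pair(a, a))), c))  →  cons(a, pair(k(c, pair(cons(a, k(c, pair(cons(a, c), pair(a, a)))), pair(a, a))), c))   [R7 at 2.1.1]
2. cons(a, pair(k(c, pair(cons(a, k(c, pair(cons(a, c), pair(a, a)))), pair(a, a))), c))  →  cons(a, pair(k(c, pair(cons(a, c), pair(a, a))), c))   [R7 at 2.1.2.1.2]
3. cons(a, pair(k(c, pair(cons(a, c), pair(a, a))), c))  →  cons(a, pair(c, c))   [R7 at 2.1]

Reduce t₂ = cons(pair(pair(k(k(c, pair(cons(a, c), pair(a, a))), pair(cons(a, c), pair(a, a))), a), pair(c, c)), pair(cons(k(c, pair(cons(a, c), pair(a, a))), a), cons(a, c))):
1. cons(pair(pair(k(k(c, pair(cons(a, c), pair(a, a))), pair(cons(a, c), pair(a, a))), a), pair(c, c)), pair(cons(k(c, pair(cons(a, c), pair(a, a))), a), cons(a, c)))  →  cons(pair(pair(k(c, pair(cons(a, c), pair(a, a))), a), pair(c, c)), pair(cons(k(c, pair(cons(a, c), pair(a, a))), a), cons(a, c)))   [R7 at 1.1.1.1]
2. cons(pair(pair(k(c, pair(cons(a, c), pair(a, a))), a), pair(c, c)), pair(cons(k(c, pair(cons(a, c), pair(a, a))), a), cons(a, c)))  →  cons(pair(pair(c, a), pair(c, c)), pair(cons(k(c, pair(cons(a, c), pair(a, a))), a), cons(a, c)))   [R7 at 1.1.1]
3. cons(pair(pair(c, a), pair(c, c)), pair(cons(k(c, pair(cons(a, c), pair(a, a))), a), cons(a, c)))  →  cons(pair(pair(c, a), pair(c, c)), pair(cons(c, a), cons(a, c)))   [R7 at 2.1.1]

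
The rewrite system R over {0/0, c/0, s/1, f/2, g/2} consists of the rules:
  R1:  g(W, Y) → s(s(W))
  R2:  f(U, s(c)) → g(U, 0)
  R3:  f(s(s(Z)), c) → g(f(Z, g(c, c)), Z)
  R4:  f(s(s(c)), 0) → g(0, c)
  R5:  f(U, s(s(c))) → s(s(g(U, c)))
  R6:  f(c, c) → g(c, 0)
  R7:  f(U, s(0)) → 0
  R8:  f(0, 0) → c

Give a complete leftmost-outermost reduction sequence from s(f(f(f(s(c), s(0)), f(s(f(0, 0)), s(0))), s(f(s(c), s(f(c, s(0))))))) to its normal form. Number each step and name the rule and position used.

s(0)

1. s(f(f(f(s(c), s(0)), f(s(f(0, 0)), s(0))), s(f(s(c), s(f(c, s(0)))))))  →  s(f(f(0, f(s(f(0, 0)), s(0))), s(f(s(c), s(f(c, s(0)))))))   [R7 at 1.1.1]
2. s(f(f(0, f(s(f(0, 0)), s(0))), s(f(s(c), s(f(c, s(0)))))))  →  s(f(f(0, 0), s(f(s(c), s(f(c, s(0)))))))   [R7 at 1.1.2]
3. s(f(f(0, 0), s(f(s(c), s(f(c, s(0)))))))  →  s(f(c, s(f(s(c), s(f(c, s(0)))))))   [R8 at 1.1]
4. s(f(c, s(f(s(c), s(f(c, s(0)))))))  →  s(f(c, s(f(s(c), s(0)))))   [R7 at 1.2.1.2.1]
5. s(f(c, s(f(s(c), s(0)))))  →  s(f(c, s(0)))   [R7 at 1.2.1]
6. s(f(c, s(0)))  →  s(0)   [R7 at 1]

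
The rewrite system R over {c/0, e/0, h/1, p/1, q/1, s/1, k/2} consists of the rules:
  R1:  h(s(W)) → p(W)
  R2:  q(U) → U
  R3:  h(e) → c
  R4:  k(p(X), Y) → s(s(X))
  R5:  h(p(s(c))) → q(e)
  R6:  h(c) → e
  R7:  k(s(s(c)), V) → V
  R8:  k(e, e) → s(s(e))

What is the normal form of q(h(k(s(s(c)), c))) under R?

e

1. q(h(k(s(s(c)), c)))  →  h(k(s(s(c)), c))   [R2 at ε]
2. h(k(s(s(c)), c))  →  h(c)   [R7 at 1]
3. h(c)  →  e   [R6 at ε]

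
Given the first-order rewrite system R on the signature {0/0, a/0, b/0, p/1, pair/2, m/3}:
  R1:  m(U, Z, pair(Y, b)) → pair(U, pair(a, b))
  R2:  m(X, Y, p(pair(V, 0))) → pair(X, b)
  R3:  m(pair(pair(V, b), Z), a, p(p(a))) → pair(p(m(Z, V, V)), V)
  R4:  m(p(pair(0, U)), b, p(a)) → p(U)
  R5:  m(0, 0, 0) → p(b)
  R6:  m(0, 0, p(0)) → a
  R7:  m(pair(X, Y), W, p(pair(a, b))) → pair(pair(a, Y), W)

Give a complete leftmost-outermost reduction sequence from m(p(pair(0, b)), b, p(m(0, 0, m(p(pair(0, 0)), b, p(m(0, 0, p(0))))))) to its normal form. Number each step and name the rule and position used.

p(b)

1. m(p(pair(0, b)), b, p(m(0, 0, m(p(pair(0, 0)), b, p(m(0, 0, p(0)))))))  →  m(p(pair(0, b)), b, p(m(0, 0, m(p(pair(0, 0)), b, p(a)))))   [R6 at 3.1.3.3.1]
2. m(p(pair(0, b)), b, p(m(0, 0, m(p(pair(0, 0)), b, p(a)))))  →  m(p(pair(0, b)), b, p(m(0, 0, p(0))))   [R4 at 3.1.3]
3. m(p(pair(0, b)), b, p(m(0, 0, p(0))))  →  m(p(pair(0, b)), b, p(a))   [R6 at 3.1]
4. m(p(pair(0, b)), b, p(a))  →  p(b)   [R4 at ε]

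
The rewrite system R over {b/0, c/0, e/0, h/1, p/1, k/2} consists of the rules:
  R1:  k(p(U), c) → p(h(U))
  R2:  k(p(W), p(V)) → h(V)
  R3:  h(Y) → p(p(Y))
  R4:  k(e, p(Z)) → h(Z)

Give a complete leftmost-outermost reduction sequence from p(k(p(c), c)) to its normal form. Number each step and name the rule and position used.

p(p(p(p(c))))

1. p(k(p(c), c))  →  p(p(h(c)))   [R1 at 1]
2. p(p(h(c)))  →  p(p(p(p(c))))   [R3 at 1.1]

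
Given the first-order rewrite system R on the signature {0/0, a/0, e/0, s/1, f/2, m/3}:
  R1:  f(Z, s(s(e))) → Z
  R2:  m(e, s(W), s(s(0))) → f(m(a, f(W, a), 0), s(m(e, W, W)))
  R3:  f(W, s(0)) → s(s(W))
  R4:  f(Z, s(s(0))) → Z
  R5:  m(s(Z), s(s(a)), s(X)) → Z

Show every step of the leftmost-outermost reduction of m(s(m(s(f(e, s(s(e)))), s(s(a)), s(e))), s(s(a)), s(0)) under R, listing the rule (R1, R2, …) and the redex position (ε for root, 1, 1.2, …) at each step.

e

1. m(s(m(s(f(e, s(s(e)))), s(s(a)), s(e))), s(s(a)), s(0))  →  m(s(f(e, s(s(e)))), s(s(a)), s(e))   [R5 at ε]
2. m(s(f(e, s(s(e)))), s(s(a)), s(e))  →  f(e, s(s(e)))   [R5 at ε]
3. f(e, s(s(e)))  →  e   [R1 at ε]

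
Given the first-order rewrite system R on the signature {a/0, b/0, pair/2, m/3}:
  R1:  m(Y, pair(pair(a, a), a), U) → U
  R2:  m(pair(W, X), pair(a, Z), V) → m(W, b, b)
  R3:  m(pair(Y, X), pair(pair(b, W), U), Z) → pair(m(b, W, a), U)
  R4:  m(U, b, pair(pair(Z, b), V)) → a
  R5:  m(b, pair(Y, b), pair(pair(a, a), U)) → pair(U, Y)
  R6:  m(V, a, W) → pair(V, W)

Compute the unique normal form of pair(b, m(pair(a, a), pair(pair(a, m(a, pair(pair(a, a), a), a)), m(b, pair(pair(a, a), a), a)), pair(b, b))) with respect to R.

1. pair(b, m(pair(a, a), pair(pair(a, m(a, pair(pair(a, a), a), a)), m(b, pair(pair(a, a), a), a)), pair(b, b)))  →  pair(b, m(pair(a, a), pair(pair(a, a), m(b, pair(pair(a, a), a), a)), pair(b, b)))   [R1 at 2.2.1.2]
2. pair(b, m(pair(a, a), pair(pair(a, a), m(b, pair(pair(a, a), a), a)), pair(b, b)))  →  pair(b, m(pair(a, a), pair(pair(a, a), a), pair(b, b)))   [R1 at 2.2.2]
3. pair(b, m(pair(a, a), pair(pair(a, a), a), pair(b, b)))  →  pair(b, pair(b, b))   [R1 at 2]

pair(b, pair(b, b))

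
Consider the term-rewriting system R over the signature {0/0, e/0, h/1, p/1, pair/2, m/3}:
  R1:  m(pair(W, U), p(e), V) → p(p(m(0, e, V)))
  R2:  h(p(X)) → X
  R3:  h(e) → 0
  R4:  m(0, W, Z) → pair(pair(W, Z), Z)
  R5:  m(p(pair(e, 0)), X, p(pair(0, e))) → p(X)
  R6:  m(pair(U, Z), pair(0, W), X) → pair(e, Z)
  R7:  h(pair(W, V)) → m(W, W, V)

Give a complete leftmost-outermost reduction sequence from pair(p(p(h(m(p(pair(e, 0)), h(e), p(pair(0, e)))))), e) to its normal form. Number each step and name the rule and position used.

1. pair(p(p(h(m(p(pair(e, 0)), h(e), p(pair(0, e)))))), e)  →  pair(p(p(h(p(h(e))))), e)   [R5 at 1.1.1.1]
2. pair(p(p(h(p(h(e))))), e)  →  pair(p(p(h(e))), e)   [R2 at 1.1.1]
3. pair(p(p(h(e))), e)  →  pair(p(p(0)), e)   [R3 at 1.1.1]

pair(p(p(0)), e)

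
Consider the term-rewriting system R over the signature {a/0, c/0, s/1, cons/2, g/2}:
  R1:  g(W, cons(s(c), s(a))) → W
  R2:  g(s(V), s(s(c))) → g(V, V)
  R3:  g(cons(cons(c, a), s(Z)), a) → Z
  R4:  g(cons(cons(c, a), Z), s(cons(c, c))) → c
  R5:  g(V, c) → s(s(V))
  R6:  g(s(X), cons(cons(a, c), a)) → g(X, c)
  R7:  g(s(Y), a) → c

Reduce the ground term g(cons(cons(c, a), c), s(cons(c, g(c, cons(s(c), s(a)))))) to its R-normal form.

1. g(cons(cons(c, a), c), s(cons(c, g(c, cons(s(c), s(a))))))  →  g(cons(cons(c, a), c), s(cons(c, c)))   [R1 at 2.1.2]
2. g(cons(cons(c, a), c), s(cons(c, c)))  →  c   [R4 at ε]

c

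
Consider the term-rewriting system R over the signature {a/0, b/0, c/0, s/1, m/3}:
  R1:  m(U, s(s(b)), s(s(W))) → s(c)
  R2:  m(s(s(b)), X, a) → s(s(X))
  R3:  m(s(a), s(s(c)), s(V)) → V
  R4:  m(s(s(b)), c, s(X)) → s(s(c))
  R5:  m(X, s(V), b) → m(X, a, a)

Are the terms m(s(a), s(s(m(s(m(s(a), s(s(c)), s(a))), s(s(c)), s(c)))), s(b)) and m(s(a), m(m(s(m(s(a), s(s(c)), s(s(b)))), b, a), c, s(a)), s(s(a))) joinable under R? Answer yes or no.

Reduce t₁ = m(s(a), s(s(m(s(m(s(a), s(s(c)), s(a))), s(s(c)), s(c)))), s(b)):
1. m(s(a), s(s(m(s(m(s(a), s(s(c)), s(a))), s(s(c)), s(c)))), s(b))  →  m(s(a), s(s(m(s(a), s(s(c)), s(c)))), s(b))   [R3 at 2.1.1.1.1]
2. m(s(a), s(s(m(s(a), s(s(c)), s(c)))), s(b))  →  m(s(a), s(s(c)), s(b))   [R3 at 2.1.1]
3. m(s(a), s(s(c)), s(b))  →  b   [R3 at ε]

Reduce t₂ = m(s(a), m(m(s(m(s(a), s(s(c)), s(s(b)))), b, a), c, s(a)), s(s(a))):
1. m(s(a), m(m(s(m(s(a), s(s(c)), s(s(b)))), b, a), c, s(a)), s(s(a)))  →  m(s(a), m(m(s(s(b)), b, a), c, s(a)), s(s(a)))   [R3 at 2.1.1.1]
2. m(s(a), m(m(s(s(b)), b, a), c, s(a)), s(s(a)))  →  m(s(a), m(s(s(b)), c, s(a)), s(s(a)))   [R2 at 2.1]
3. m(s(a), m(s(s(b)), c, s(a)), s(s(a)))  →  m(s(a), s(s(c)), s(s(a)))   [R4 at 2]
4. m(s(a), s(s(c)), s(s(a)))  →  s(a)   [R3 at ε]

no — NF(t₁) = b, NF(t₂) = s(a)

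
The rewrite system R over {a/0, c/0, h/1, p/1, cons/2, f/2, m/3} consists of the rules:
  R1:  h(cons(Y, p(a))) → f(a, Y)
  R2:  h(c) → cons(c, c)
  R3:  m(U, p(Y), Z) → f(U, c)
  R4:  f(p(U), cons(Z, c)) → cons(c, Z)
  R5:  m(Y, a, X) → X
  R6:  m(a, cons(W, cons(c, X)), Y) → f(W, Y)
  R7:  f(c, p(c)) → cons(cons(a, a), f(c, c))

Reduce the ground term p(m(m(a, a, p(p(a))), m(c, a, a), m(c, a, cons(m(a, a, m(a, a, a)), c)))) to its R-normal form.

p(cons(a, c))

1. p(m(m(a, a, p(p(a))), m(c, a, a), m(c, a, cons(m(a, a, m(a, a, a)), c))))  →  p(m(p(p(a)), m(c, a, a), m(c, a, cons(m(a, a, m(a, a, a)), c))))   [R5 at 1.1]
2. p(m(p(p(a)), m(c, a, a), m(c, a, cons(m(a, a, m(a, a, a)), c))))  →  p(m(p(p(a)), a, m(c, a, cons(m(a, a, m(a, a, a)), c))))   [R5 at 1.2]
3. p(m(p(p(a)), a, m(c, a, cons(m(a, a, m(a, a, a)), c))))  →  p(m(c, a, cons(m(a, a, m(a, a, a)), c)))   [R5 at 1]
4. p(m(c, a, cons(m(a, a, m(a, a, a)), c)))  →  p(cons(m(a, a, m(a, a, a)), c))   [R5 at 1]
5. p(cons(m(a, a, m(a, a, a)), c))  →  p(cons(m(a, a, a), c))   [R5 at 1.1]
6. p(cons(m(a, a, a), c))  →  p(cons(a, c))   [R5 at 1.1]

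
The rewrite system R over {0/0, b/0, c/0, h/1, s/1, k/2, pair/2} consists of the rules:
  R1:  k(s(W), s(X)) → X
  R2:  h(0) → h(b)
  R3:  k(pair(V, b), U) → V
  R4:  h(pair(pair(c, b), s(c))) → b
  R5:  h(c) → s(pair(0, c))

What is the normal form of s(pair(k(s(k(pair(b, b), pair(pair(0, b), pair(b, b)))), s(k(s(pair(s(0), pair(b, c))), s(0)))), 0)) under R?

s(pair(0, 0))

1. s(pair(k(s(k(pair(b, b), pair(pair(0, b), pair(b, b)))), s(k(s(pair(s(0), pair(b, c))), s(0)))), 0))  →  s(pair(k(s(pair(s(0), pair(b, c))), s(0)), 0))   [R1 at 1.1]
2. s(pair(k(s(pair(s(0), pair(b, c))), s(0)), 0))  →  s(pair(0, 0))   [R1 at 1.1]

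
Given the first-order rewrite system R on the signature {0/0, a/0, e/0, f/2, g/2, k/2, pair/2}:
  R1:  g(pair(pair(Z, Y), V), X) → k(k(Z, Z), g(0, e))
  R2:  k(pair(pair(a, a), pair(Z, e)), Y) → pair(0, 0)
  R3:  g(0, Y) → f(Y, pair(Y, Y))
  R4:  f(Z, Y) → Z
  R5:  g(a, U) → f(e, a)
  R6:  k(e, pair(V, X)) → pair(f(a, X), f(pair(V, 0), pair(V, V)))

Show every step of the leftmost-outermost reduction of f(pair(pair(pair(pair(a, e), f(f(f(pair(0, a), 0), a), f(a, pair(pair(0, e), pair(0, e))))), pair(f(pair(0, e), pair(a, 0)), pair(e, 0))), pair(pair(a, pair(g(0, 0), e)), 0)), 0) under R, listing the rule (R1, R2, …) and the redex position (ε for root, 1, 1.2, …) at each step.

1. f(pair(pair(pair(pair(a, e), f(f(f(pair(0, a), 0), a), f(a, pair(pair(0, e), pair(0, e))))), pair(f(pair(0, e), pair(a, 0)), pair(e, 0))), pair(pair(a, pair(g(0, 0), e)), 0)), 0)  →  pair(pair(pair(pair(a, e), f(f(f(pair(0, a), 0), a), f(a, pair(pair(0, e), pair(0, e))))), pair(f(pair(0, e), pair(a, 0)), pair(e, 0))), pair(pair(a, pair(g(0, 0), e)), 0))   [R4 at ε]
2. pair(pair(pair(pair(a, e), f(f(f(pair(0, a), 0), a), f(a, pair(pair(0, e), pair(0, e))))), pair(f(pair(0, e), pair(a, 0)), pair(e, 0))), pair(pair(a, pair(g(0, 0), e)), 0))  →  pair(pair(pair(pair(a, e), f(f(pair(0, a), 0), a)), pair(f(pair(0, e), pair(a, 0)), pair(e, 0))), pair(pair(a, pair(g(0, 0), e)), 0))   [R4 at 1.1.2]
3. pair(pair(pair(pair(a, e), f(f(pair(0, a), 0), a)), pair(f(pair(0, e), pair(a, 0)), pair(e, 0))), pair(pair(a, pair(g(0, 0), e)), 0))  →  pair(pair(pair(pair(a, e), f(pair(0, a), 0)), pair(f(pair(0, e), pair(a, 0)), pair(e, 0))), pair(pair(a, pair(g(0, 0), e)), 0))   [R4 at 1.1.2]
4. pair(pair(pair(pair(a, e), f(pair(0, a), 0)), pair(f(pair(0, e), pair(a, 0)), pair(e, 0))), pair(pair(a, pair(g(0, 0), e)), 0))  →  pair(pair(pair(pair(a, e), pair(0, a)), pair(f(pair(0, e), pair(a, 0)), pair(e, 0))), pair(pair(a, pair(g(0, 0), e)), 0))   [R4 at 1.1.2]
5. pair(pair(pair(pair(a, e), pair(0, a)), pair(f(pair(0, e), pair(a, 0)), pair(e, 0))), pair(pair(a, pair(g(0, 0), e)), 0))  →  pair(pair(pair(pair(a, e), pair(0, a)), pair(pair(0, e), pair(e, 0))), pair(pair(a, pair(g(0, 0), e)), 0))   [R4 at 1.2.1]
6. pair(pair(pair(pair(a, e), pair(0, a)), pair(pair(0, e), pair(e, 0))), pair(pair(a, pair(g(0, 0), e)), 0))  →  pair(pair(pair(pair(a, e), pair(0, a)), pair(pair(0, e), pair(e, 0))), pair(pair(a, pair(f(0, pair(0, 0)), e)), 0))   [R3 at 2.1.2.1]
7. pair(pair(pair(pair(a, e), pair(0, a)), pair(pair(0, e), pair(e, 0))), pair(pair(a, pair(f(0, pair(0, 0)), e)), 0))  →  pair(pair(pair(pair(a, e), pair(0, a)), pair(pair(0, e), pair(e, 0))), pair(pair(a, pair(0, e)), 0))   [R4 at 2.1.2.1]

pair(pair(pair(pair(a, e), pair(0, a)), pair(pair(0, e), pair(e, 0))), pair(pair(a, pair(0, e)), 0))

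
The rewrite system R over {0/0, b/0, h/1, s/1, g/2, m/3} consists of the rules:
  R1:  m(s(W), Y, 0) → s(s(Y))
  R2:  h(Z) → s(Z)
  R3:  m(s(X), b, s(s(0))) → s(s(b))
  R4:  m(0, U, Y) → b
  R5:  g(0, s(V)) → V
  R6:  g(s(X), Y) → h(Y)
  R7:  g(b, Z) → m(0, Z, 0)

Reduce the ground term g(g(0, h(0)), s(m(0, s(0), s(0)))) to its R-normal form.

b

1. g(g(0, h(0)), s(m(0, s(0), s(0))))  →  g(g(0, s(0)), s(m(0, s(0), s(0))))   [R2 at 1.2]
2. g(g(0, s(0)), s(m(0, s(0), s(0))))  →  g(0, s(m(0, s(0), s(0))))   [R5 at 1]
3. g(0, s(m(0, s(0), s(0))))  →  m(0, s(0), s(0))   [R5 at ε]
4. m(0, s(0), s(0))  →  b   [R4 at ε]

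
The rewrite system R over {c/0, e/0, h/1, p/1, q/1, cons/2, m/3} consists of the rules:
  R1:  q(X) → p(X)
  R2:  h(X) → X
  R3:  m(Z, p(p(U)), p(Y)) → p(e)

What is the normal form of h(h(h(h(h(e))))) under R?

1. h(h(h(h(h(e)))))  →  h(h(h(h(e))))   [R2 at ε]
2. h(h(h(h(e))))  →  h(h(h(e)))   [R2 at ε]
3. h(h(h(e)))  →  h(h(e))   [R2 at ε]
4. h(h(e))  →  h(e)   [R2 at ε]
5. h(e)  →  e   [R2 at ε]

e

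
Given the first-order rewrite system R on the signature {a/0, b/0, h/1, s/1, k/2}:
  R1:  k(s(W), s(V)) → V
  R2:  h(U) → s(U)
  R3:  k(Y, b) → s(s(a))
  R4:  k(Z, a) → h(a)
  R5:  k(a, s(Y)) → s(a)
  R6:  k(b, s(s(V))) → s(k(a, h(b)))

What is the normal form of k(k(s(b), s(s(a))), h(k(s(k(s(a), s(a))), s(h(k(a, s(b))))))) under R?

1. k(k(s(b), s(s(a))), h(k(s(k(s(a), s(a))), s(h(k(a, s(b)))))))  →  k(s(a), h(k(s(k(s(a), s(a))), s(h(k(a, s(b)))))))   [R1 at 1]
2. k(s(a), h(k(s(k(s(a), s(a))), s(h(k(a, s(b)))))))  →  k(s(a), s(k(s(k(s(a), s(a))), s(h(k(a, s(b)))))))   [R2 at 2]
3. k(s(a), s(k(s(k(s(a), s(a))), s(h(k(a, s(b)))))))  →  k(s(k(s(a), s(a))), s(h(k(a, s(b)))))   [R1 at ε]
4. k(s(k(s(a), s(a))), s(h(k(a, s(b)))))  →  h(k(a, s(b)))   [R1 at ε]
5. h(k(a, s(b)))  →  s(k(a, s(b)))   [R2 at ε]
6. s(k(a, s(b)))  →  s(s(a))   [R5 at 1]

s(s(a))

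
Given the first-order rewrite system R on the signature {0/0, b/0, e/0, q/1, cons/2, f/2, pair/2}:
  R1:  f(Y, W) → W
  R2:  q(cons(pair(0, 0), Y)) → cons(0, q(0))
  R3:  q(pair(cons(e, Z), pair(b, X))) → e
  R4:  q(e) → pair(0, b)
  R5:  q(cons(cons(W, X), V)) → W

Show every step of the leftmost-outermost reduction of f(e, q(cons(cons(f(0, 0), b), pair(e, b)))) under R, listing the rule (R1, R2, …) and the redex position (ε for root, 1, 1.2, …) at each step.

1. f(e, q(cons(cons(f(0, 0), b), pair(e, b))))  →  q(cons(cons(f(0, 0), b), pair(e, b)))   [R1 at ε]
2. q(cons(cons(f(0, 0), b), pair(e, b)))  →  f(0, 0)   [R5 at ε]
3. f(0, 0)  →  0   [R1 at ε]

0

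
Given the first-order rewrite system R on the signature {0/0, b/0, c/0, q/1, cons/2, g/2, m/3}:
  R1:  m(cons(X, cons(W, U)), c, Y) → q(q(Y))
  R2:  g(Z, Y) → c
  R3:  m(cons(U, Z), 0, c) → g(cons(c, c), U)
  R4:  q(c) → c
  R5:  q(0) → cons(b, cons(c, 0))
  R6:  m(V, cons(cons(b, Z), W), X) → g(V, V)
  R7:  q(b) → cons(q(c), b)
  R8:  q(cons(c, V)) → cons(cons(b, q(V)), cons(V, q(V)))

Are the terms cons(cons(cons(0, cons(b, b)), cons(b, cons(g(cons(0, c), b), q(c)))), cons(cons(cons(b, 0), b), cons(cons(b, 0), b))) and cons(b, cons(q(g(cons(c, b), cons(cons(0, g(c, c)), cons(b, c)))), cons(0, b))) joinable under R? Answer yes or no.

no — NF(t₁) = cons(cons(cons(0, cons(b, b)), cons(b, cons(c, c))), cons(cons(cons(b, 0), b), cons(cons(b, 0), b))), NF(t₂) = cons(b, cons(c, cons(0, b)))

Reduce t₁ = cons(cons(cons(0, cons(b, b)), cons(b, cons(g(cons(0, c), b), q(c)))), cons(cons(cons(b, 0), b), cons(cons(b, 0), b))):
1. cons(cons(cons(0, cons(b, b)), cons(b, cons(g(cons(0, c), b), q(c)))), cons(cons(cons(b, 0), b), cons(cons(b, 0), b)))  →  cons(cons(cons(0, cons(b, b)), cons(b, cons(c, q(c)))), cons(cons(cons(b, 0), b), cons(cons(b, 0), b)))   [R2 at 1.2.2.1]
2. cons(cons(cons(0, cons(b, b)), cons(b, cons(c, q(c)))), cons(cons(cons(b, 0), b), cons(cons(b, 0), b)))  →  cons(cons(cons(0, cons(b, b)), cons(b, cons(c, c))), cons(cons(cons(b, 0), b), cons(cons(b, 0), b)))   [R4 at 1.2.2.2]

Reduce t₂ = cons(b, cons(q(g(cons(c, b), cons(cons(0, g(c, c)), cons(b, c)))), cons(0, b))):
1. cons(b, cons(q(g(cons(c, b), cons(cons(0, g(c, c)), cons(b, c)))), cons(0, b)))  →  cons(b, cons(q(c), cons(0, b)))   [R2 at 2.1.1]
2. cons(b, cons(q(c), cons(0, b)))  →  cons(b, cons(c, cons(0, b)))   [R4 at 2.1]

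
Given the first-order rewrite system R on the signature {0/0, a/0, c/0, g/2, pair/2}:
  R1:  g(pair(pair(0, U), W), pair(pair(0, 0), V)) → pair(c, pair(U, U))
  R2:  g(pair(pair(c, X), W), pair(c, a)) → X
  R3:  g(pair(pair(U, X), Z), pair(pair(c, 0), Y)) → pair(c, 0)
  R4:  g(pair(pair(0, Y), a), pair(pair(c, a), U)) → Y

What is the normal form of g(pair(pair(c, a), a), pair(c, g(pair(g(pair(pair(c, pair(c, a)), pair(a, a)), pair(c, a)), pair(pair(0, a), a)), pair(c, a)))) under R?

1. g(pair(pair(c, a), a), pair(c, g(pair(g(pair(pair(c, pair(c, a)), pair(a, a)), pair(c, a)), pair(pair(0, a), a)), pair(c, a))))  →  g(pair(pair(c, a), a), pair(c, g(pair(pair(c, a), pair(pair(0, a), a)), pair(c, a))))   [R2 at 2.2.1.1]
2. g(pair(pair(c, a), a), pair(c, g(pair(pair(c, a), pair(pair(0, a), a)), pair(c, a))))  →  g(pair(pair(c, a), a), pair(c, a))   [R2 at 2.2]
3. g(pair(pair(c, a), a), pair(c, a))  →  a   [R2 at ε]

a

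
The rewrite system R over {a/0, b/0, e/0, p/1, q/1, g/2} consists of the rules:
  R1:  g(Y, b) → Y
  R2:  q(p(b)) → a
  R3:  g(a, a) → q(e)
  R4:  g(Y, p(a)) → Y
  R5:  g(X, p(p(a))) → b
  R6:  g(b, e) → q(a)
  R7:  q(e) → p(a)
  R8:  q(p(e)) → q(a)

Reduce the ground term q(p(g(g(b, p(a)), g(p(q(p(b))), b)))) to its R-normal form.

1. q(p(g(g(b, p(a)), g(p(q(p(b))), b))))  →  q(p(g(b, g(p(q(p(b))), b))))   [R4 at 1.1.1]
2. q(p(g(b, g(p(q(p(b))), b))))  →  q(p(g(b, p(q(p(b))))))   [R1 at 1.1.2]
3. q(p(g(b, p(q(p(b))))))  →  q(p(g(b, p(a))))   [R2 at 1.1.2.1]
4. q(p(g(b, p(a))))  →  q(p(b))   [R4 at 1.1]
5. q(p(b))  →  a   [R2 at ε]

a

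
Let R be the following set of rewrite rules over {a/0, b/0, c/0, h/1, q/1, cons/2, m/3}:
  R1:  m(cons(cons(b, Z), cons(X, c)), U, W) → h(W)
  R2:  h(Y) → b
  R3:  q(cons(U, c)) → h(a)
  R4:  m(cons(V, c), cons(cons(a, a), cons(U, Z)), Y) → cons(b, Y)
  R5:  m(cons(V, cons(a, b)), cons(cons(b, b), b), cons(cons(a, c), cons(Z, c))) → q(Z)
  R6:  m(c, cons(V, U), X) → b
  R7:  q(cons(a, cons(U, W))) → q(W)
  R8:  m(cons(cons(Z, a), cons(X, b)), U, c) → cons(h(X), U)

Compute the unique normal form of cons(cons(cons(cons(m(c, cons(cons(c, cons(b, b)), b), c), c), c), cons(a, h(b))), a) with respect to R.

cons(cons(cons(cons(b, c), c), cons(a, b)), a)

1. cons(cons(cons(cons(m(c, cons(cons(c, cons(b, b)), b), c), c), c), cons(a, h(b))), a)  →  cons(cons(cons(cons(b, c), c), cons(a, h(b))), a)   [R6 at 1.1.1.1]
2. cons(cons(cons(cons(b, c), c), cons(a, h(b))), a)  →  cons(cons(cons(cons(b, c), c), cons(a, b)), a)   [R2 at 1.2.2]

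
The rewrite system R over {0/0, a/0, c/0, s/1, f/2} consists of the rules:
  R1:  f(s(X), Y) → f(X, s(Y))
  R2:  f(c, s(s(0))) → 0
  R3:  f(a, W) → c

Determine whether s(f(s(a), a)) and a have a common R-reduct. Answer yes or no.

no — NF(t₁) = s(c), NF(t₂) = a

Reduce t₁ = s(f(s(a), a)):
1. s(f(s(a), a))  →  s(f(a, s(a)))   [R1 at 1]
2. s(f(a, s(a)))  →  s(c)   [R3 at 1]

Reduce t₂ = a:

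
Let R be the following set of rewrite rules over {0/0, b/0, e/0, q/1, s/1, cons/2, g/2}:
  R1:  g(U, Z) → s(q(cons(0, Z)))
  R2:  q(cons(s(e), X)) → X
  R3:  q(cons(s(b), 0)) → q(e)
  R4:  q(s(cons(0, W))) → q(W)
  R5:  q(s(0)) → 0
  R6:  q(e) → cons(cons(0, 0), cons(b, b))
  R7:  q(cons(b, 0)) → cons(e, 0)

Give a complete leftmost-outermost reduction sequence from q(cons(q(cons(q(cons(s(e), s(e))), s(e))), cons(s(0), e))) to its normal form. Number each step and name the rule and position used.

1. q(cons(q(cons(q(cons(s(e), s(e))), s(e))), cons(s(0), e)))  →  q(cons(q(cons(s(e), s(e))), cons(s(0), e)))   [R2 at 1.1.1.1]
2. q(cons(q(cons(s(e), s(e))), cons(s(0), e)))  →  q(cons(s(e), cons(s(0), e)))   [R2 at 1.1]
3. q(cons(s(e), cons(s(0), e)))  →  cons(s(0), e)   [R2 at ε]

cons(s(0), e)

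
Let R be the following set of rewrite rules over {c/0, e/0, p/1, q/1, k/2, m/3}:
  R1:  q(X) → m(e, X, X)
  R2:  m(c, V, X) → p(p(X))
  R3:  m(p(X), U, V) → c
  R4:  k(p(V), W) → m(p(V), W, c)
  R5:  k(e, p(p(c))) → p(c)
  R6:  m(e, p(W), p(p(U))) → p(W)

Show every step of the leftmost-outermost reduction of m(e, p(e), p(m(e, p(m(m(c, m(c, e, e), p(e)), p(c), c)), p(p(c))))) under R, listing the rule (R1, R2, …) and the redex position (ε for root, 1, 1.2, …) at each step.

1. m(e, p(e), p(m(e, p(m(m(c, m(c, e, e), p(e)), p(c), c)), p(p(c)))))  →  m(e, p(e), p(p(m(m(c, m(c, e, e), p(e)), p(c), c))))   [R6 at 3.1]
2. m(e, p(e), p(p(m(m(c, m(c, e, e), p(e)), p(c), c))))  →  p(e)   [R6 at ε]

p(e)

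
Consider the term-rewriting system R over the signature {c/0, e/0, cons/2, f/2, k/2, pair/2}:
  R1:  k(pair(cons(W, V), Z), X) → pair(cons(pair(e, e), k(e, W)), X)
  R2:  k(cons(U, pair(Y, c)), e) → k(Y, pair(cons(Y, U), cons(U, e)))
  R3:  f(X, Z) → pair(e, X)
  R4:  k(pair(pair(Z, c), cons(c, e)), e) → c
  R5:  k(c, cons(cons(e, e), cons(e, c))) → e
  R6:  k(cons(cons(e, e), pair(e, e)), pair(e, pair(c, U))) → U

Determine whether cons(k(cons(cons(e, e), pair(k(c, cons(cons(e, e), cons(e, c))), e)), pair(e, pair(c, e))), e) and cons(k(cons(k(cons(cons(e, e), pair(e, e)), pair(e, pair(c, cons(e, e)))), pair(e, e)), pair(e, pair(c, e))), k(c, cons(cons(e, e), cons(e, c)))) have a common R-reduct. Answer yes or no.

Reduce t₁ = cons(k(cons(cons(e, e), pair(k(c, cons(cons(e, e), cons(e, c))), e)), pair(e, pair(c, e))), e):
1. cons(k(cons(cons(e, e), pair(k(c, cons(cons(e, e), cons(e, c))), e)), pair(e, pair(c, e))), e)  →  cons(k(cons(cons(e, e), pair(e, e)), pair(e, pair(c, e))), e)   [R5 at 1.1.2.1]
2. cons(k(cons(cons(e, e), pair(e, e)), pair(e, pair(c, e))), e)  →  cons(e, e)   [R6 at 1]

Reduce t₂ = cons(k(cons(k(cons(cons(e, e), pair(e, e)), pair(e, pair(c, cons(e, e)))), pair(e, e)), pair(e, pair(c, e))), k(c, cons(cons(e, e), cons(e, c)))):
1. cons(k(cons(k(cons(cons(e, e), pair(e, e)), pair(e, pair(c, cons(e, e)))), pair(e, e)), pair(e, pair(c, e))), k(c, cons(cons(e, e), cons(e, c))))  →  cons(k(cons(cons(e, e), pair(e, e)), pair(e, pair(c, e))), k(c, cons(cons(e, e), cons(e, c))))   [R6 at 1.1.1]
2. cons(k(cons(cons(e, e), pair(e, e)), pair(e, pair(c, e))), k(c, cons(cons(e, e), cons(e, c))))  →  cons(e, k(c, cons(cons(e, e), cons(e, c))))   [R6 at 1]
3. cons(e, k(c, cons(cons(e, e), cons(e, c))))  →  cons(e, e)   [R5 at 2]

yes — NF(t₁) = cons(e, e), NF(t₂) = cons(e, e)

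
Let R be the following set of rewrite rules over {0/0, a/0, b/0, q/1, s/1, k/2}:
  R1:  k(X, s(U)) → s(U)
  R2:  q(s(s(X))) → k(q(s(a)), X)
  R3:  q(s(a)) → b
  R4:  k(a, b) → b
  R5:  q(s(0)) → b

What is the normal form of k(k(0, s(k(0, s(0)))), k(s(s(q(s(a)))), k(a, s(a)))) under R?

s(a)

1. k(k(0, s(k(0, s(0)))), k(s(s(q(s(a)))), k(a, s(a))))  →  k(s(k(0, s(0))), k(s(s(q(s(a)))), k(a, s(a))))   [R1 at 1]
2. k(s(k(0, s(0))), k(s(s(q(s(a)))), k(a, s(a))))  →  k(s(s(0)), k(s(s(q(s(a)))), k(a, s(a))))   [R1 at 1.1]
3. k(s(s(0)), k(s(s(q(s(a)))), k(a, s(a))))  →  k(s(s(0)), k(s(s(b)), k(a, s(a))))   [R3 at 2.1.1.1]
4. k(s(s(0)), k(s(s(b)), k(a, s(a))))  →  k(s(s(0)), k(s(s(b)), s(a)))   [R1 at 2.2]
5. k(s(s(0)), k(s(s(b)), s(a)))  →  k(s(s(0)), s(a))   [R1 at 2]
6. k(s(s(0)), s(a))  →  s(a)   [R1 at ε]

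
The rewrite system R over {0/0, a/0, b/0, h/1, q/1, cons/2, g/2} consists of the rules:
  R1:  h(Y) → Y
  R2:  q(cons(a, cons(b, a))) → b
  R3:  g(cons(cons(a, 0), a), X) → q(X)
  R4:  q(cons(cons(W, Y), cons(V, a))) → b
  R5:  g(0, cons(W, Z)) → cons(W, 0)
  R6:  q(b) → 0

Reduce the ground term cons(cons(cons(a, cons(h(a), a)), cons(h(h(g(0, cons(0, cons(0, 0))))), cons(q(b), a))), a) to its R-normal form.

1. cons(cons(cons(a, cons(h(a), a)), cons(h(h(g(0, cons(0, cons(0, 0))))), cons(q(b), a))), a)  →  cons(cons(cons(a, cons(a, a)), cons(h(h(g(0, cons(0, cons(0, 0))))), cons(q(b), a))), a)   [R1 at 1.1.2.1]
2. cons(cons(cons(a, cons(a, a)), cons(h(h(g(0, cons(0, cons(0, 0))))), cons(q(b), a))), a)  →  cons(cons(cons(a, cons(a, a)), cons(h(g(0, cons(0, cons(0, 0)))), cons(q(b), a))), a)   [R1 at 1.2.1]
3. cons(cons(cons(a, cons(a, a)), cons(h(g(0, cons(0, cons(0, 0)))), cons(q(b), a))), a)  →  cons(cons(cons(a, cons(a, a)), cons(g(0, cons(0, cons(0, 0))), cons(q(b), a))), a)   [R1 at 1.2.1]
4. cons(cons(cons(a, cons(a, a)), cons(g(0, cons(0, cons(0, 0))), cons(q(b), a))), a)  →  cons(cons(cons(a, cons(a, a)), cons(cons(0, 0), cons(q(b), a))), a)   [R5 at 1.2.1]
5. cons(cons(cons(a, cons(a, a)), cons(cons(0, 0), cons(q(b), a))), a)  →  cons(cons(cons(a, cons(a, a)), cons(cons(0, 0), cons(0, a))), a)   [R6 at 1.2.2.1]

cons(cons(cons(a, cons(a, a)), cons(cons(0, 0), cons(0, a))), a)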